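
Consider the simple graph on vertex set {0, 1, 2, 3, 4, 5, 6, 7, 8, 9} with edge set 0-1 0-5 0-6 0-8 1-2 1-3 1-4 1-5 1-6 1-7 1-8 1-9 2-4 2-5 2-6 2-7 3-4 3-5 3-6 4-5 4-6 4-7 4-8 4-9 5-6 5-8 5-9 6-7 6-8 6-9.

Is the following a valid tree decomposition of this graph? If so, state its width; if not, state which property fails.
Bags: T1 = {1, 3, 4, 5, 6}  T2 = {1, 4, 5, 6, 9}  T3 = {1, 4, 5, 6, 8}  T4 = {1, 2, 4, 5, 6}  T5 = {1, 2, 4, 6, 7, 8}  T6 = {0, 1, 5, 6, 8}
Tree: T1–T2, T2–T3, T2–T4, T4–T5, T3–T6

A tree decomposition must satisfy three properties: every vertex lies in some bag; for every edge, both endpoints lie together in some bag; and for every vertex, the bags containing it form a connected subtree. Here bags containing vertex 8 are not connected in the tree, so the decomposition is invalid.

No — bags containing vertex 8 are not connected in the tree.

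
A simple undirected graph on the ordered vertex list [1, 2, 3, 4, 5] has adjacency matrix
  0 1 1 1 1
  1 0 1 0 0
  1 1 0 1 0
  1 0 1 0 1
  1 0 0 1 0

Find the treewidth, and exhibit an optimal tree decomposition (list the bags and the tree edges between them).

Treewidth 2.
Bags: B1 = {1, 4, 5}  B2 = {1, 3, 4}  B3 = {1, 2, 3}
Tree: B1–B2, B2–B3

Each bag holds 3 vertices, so the decomposition has width 2, which upper-bounds the treewidth. On the other hand G contains the 3-clique {1, 2, 3}. A clique must lie in a single bag of any decomposition, so no decomposition can have width below 2. Therefore the treewidth is 2.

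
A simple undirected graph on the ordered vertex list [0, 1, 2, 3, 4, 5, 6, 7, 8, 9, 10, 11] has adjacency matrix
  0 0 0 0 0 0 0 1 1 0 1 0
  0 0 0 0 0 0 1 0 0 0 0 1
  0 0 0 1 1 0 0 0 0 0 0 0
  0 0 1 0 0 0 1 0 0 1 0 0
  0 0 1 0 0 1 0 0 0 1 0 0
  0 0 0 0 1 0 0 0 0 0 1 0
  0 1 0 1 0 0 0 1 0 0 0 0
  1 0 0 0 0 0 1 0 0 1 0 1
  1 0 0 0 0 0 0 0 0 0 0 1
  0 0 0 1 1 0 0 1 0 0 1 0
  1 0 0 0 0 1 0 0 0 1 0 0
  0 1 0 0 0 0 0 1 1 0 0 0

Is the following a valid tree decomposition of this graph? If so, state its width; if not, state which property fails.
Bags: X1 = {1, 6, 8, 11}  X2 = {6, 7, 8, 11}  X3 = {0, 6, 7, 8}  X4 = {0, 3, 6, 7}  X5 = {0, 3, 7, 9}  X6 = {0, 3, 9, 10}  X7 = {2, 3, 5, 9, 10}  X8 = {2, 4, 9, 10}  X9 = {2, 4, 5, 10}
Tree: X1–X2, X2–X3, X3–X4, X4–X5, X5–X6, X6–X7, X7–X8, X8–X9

No — bags containing vertex 5 are not connected in the tree.

A tree decomposition must satisfy three properties: every vertex lies in some bag; for every edge, both endpoints lie together in some bag; and for every vertex, the bags containing it form a connected subtree. Here bags containing vertex 5 are not connected in the tree, so the decomposition is invalid.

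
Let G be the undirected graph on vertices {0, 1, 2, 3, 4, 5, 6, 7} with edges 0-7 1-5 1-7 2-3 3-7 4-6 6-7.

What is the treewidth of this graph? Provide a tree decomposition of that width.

Treewidth 1.
One such decomposition:
Bags: B1 = {0, 7}  B2 = {6, 7}  B3 = {3, 7}  B4 = {4, 6}  B5 = {1, 7}  B6 = {1, 5}  B7 = {2, 3}
Tree: B1–B2, B1–B3, B2–B4, B1–B5, B5–B6, B3–B7

Each bag holds 2 vertices, so the decomposition has width 1, which upper-bounds the treewidth. Since G has at least one edge (e.g. 7–0), it is not an edgeless graph, so tw(G) ≥ 1. Therefore the treewidth is 1.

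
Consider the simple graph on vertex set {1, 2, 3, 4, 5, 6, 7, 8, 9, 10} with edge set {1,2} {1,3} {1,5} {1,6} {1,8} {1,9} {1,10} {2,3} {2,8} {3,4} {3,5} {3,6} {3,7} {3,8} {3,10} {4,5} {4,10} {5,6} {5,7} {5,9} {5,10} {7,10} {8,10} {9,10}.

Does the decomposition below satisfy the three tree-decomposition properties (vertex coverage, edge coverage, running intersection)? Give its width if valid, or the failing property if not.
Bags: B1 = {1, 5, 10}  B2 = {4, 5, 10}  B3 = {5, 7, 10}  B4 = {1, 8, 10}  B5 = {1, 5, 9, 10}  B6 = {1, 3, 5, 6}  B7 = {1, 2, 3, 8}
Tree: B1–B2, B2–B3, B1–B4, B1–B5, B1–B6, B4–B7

No — edge (3,10) lies in no bag.

A tree decomposition must satisfy three properties: every vertex lies in some bag; for every edge, both endpoints lie together in some bag; and for every vertex, the bags containing it form a connected subtree. Here edge (3,10) lies in no bag, so the decomposition is invalid.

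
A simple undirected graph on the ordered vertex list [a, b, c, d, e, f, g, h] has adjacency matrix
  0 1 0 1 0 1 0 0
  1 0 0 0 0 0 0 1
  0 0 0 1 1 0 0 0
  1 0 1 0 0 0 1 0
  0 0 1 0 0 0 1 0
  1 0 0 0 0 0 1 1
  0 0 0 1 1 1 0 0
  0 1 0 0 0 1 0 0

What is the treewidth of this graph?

A width-2 tree decomposition is:
Bags: B1 = {b, f, h}  B2 = {a, b, f}  B3 = {a, f, g}  B4 = {a, d, g}  B5 = {d, e, g}  B6 = {c, d, e}
Tree: B1–B2, B2–B3, B3–B4, B4–B5, B5–B6
The largest bag has 3 vertices, giving width 2; this decomposition certifies tw(G) ≤ 2. The edges h–b–a–f–h form a cycle, so G is not a tree and its treewidth is at least 2. Combining the bounds, tw(G) = 2.

2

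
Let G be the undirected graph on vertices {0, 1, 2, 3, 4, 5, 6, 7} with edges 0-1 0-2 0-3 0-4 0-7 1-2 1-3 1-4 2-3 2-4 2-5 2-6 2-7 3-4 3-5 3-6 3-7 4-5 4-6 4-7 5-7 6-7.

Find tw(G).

A width-4 tree decomposition is:
Bags: B1 = {2, 3, 4, 6, 7}  B2 = {0, 2, 3, 4, 7}  B3 = {0, 1, 2, 3, 4}  B4 = {2, 3, 4, 5, 7}
Tree: B1–B2, B2–B3, B2–B4
Each bag holds 5 vertices, so the decomposition has width 4, which upper-bounds the treewidth. For the lower bound, the 5 vertices {0, 1, 2, 3, 4} are pairwise adjacent, and any tree decomposition puts a clique entirely inside one bag — forcing width ≥ 4. Combining the bounds, tw(G) = 4.

4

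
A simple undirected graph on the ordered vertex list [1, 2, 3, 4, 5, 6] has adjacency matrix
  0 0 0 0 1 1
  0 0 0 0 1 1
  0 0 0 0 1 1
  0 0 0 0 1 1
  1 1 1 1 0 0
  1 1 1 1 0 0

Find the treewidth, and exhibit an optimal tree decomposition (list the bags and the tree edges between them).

Treewidth 2.
One optimal decomposition is:
Bags: B1 = {4, 5, 6}  B2 = {1, 5, 6}  B3 = {2, 5, 6}  B4 = {3, 5, 6}
Tree: B1–B2, B2–B3, B3–B4

Each bag holds 3 vertices, so the decomposition has width 2, which upper-bounds the treewidth. For the lower bound, G contains the cycle 4–6–1–5–4, so G is not a forest; only forests have treewidth ≤ 1, hence tw(G) ≥ 2. Combining the bounds, tw(G) = 2.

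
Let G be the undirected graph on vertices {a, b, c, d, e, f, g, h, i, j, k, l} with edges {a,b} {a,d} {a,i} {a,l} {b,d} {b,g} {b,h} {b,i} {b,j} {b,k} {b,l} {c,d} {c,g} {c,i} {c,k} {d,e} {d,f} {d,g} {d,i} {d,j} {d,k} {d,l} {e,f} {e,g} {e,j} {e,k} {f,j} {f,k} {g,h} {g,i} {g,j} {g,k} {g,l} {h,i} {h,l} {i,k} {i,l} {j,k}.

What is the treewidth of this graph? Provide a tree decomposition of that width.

Treewidth 4.
Bags: B1 = {b, d, g, i, k}  B2 = {b, d, g, j, k}  B3 = {b, d, g, i, l}  B4 = {c, d, g, i, k}  B5 = {d, e, g, j, k}  B6 = {b, g, h, i, l}  B7 = {a, b, d, i, l}  B8 = {d, e, f, j, k}
Tree: B1–B2, B1–B3, B1–B4, B2–B5, B3–B6, B3–B7, B5–B8

Each bag holds 5 vertices, so the decomposition has width 4, which upper-bounds the treewidth. On the other hand G contains the 5-clique {b, d, g, i, l}. A clique must lie in a single bag of any decomposition, so no decomposition can have width below 4. Therefore the treewidth is 4.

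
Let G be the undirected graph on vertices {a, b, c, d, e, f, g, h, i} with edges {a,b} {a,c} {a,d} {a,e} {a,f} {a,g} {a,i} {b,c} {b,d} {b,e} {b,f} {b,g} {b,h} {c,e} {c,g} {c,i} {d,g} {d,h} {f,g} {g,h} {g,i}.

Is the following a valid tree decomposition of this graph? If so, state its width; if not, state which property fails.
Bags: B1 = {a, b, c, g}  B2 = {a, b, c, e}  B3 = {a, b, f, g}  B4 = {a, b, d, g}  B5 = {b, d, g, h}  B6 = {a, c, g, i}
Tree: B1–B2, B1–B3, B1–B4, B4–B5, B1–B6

Yes; width 3.

Vertex coverage: the bags together contain {a, b, c, d, e, f, g, h, i}, the full vertex set. Edge coverage: each edge of G has both endpoints in at least one bag. Running intersection: for every vertex, the bags containing it form a connected subtree. All three properties hold, so this is a valid tree decomposition of width max|bag| − 1 = 3, and hence tw(G) ≤ 3.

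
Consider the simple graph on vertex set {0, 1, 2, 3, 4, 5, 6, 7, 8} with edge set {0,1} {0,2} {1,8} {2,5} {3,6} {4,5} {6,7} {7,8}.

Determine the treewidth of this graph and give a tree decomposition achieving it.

Treewidth 1.
One optimal decomposition is:
Bags: B1 = {3, 6}  B2 = {6, 7}  B3 = {7, 8}  B4 = {1, 8}  B5 = {0, 1}  B6 = {0, 2}  B7 = {2, 5}  B8 = {4, 5}
Tree: B1–B2, B2–B3, B3–B4, B4–B5, B5–B6, B6–B7, B7–B8

The largest bag has 2 vertices, giving width 1; this decomposition certifies tw(G) ≤ 1. Since G has at least one edge (e.g. 3–6), it is not an edgeless graph, so tw(G) ≥ 1. Therefore the treewidth is 1.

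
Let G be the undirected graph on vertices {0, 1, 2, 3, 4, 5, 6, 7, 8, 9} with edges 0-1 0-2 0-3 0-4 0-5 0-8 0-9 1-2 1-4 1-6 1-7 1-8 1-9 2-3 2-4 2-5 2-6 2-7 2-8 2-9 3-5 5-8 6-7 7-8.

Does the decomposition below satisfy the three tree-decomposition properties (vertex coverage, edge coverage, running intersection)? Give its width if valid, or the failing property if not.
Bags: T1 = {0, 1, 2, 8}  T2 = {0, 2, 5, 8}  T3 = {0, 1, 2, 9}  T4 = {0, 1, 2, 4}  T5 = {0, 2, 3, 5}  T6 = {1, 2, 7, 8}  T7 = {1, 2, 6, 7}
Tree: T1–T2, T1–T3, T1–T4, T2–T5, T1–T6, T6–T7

Yes; width 3.

Every vertex of G appears in some bag (union = {0, 1, 2, 3, 4, 5, 6, 7, 8, 9}); every edge is covered by a bag; and for each vertex v the set of bags containing v is connected in the bag tree. The decomposition is therefore valid. The largest bag has 4 vertices, so the width is 3.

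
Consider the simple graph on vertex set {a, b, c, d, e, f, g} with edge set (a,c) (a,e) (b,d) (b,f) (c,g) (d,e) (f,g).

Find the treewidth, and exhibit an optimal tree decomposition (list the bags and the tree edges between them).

The largest bag has 3 vertices, giving width 2; this decomposition certifies tw(G) ≤ 2. The edges a–e–d–b–f–g–c–a form a cycle, so G is not a tree and its treewidth is at least 2. Therefore the treewidth is 2.

Treewidth 2.
Bags: B1 = {a, d, e}  B2 = {a, b, d}  B3 = {a, b, f}  B4 = {a, f, g}  B5 = {a, c, g}
Tree: B1–B2, B2–B3, B3–B4, B4–B5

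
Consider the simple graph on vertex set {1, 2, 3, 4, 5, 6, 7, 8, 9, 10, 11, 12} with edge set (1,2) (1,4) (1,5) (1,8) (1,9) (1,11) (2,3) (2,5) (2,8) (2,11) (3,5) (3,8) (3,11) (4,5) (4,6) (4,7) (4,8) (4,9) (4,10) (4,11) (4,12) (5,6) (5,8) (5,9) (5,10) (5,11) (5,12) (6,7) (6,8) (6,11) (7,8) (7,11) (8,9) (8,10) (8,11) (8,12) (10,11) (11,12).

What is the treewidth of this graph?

A width-4 tree decomposition is:
Bags: B1 = {1, 4, 5, 8, 11}  B2 = {1, 2, 5, 8, 11}  B3 = {4, 5, 8, 11, 12}  B4 = {4, 5, 6, 8, 11}  B5 = {1, 4, 5, 8, 9}  B6 = {4, 6, 7, 8, 11}  B7 = {4, 5, 8, 10, 11}  B8 = {2, 3, 5, 8, 11}
Tree: B1–B2, B1–B3, B3–B4, B1–B5, B4–B6, B3–B7, B2–B8
Every bag has size at most 5, so the width is 5 − 1 = 4 and tw(G) ≤ 4. On the other hand G contains the 5-clique {1, 4, 5, 8, 9}. A clique must lie in a single bag of any decomposition, so no decomposition can have width below 4. The upper and lower bounds meet at 4, so that is the treewidth.

4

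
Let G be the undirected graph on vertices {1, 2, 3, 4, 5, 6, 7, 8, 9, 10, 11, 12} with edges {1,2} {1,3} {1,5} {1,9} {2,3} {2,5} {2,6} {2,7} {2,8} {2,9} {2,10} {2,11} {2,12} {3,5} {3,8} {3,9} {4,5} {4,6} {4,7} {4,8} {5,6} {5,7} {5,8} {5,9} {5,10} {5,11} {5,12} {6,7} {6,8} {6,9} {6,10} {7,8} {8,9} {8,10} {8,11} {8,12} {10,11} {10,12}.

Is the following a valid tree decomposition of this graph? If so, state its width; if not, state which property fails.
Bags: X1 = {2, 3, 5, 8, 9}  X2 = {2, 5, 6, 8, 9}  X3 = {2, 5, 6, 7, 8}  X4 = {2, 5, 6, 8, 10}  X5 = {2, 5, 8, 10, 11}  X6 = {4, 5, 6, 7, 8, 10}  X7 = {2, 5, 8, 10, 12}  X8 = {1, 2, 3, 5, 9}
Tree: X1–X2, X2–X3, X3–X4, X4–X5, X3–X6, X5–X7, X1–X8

A tree decomposition must satisfy three properties: every vertex lies in some bag; for every edge, both endpoints lie together in some bag; and for every vertex, the bags containing it form a connected subtree. Here bags containing vertex 10 are not connected in the tree, so the decomposition is invalid.

No — bags containing vertex 10 are not connected in the tree.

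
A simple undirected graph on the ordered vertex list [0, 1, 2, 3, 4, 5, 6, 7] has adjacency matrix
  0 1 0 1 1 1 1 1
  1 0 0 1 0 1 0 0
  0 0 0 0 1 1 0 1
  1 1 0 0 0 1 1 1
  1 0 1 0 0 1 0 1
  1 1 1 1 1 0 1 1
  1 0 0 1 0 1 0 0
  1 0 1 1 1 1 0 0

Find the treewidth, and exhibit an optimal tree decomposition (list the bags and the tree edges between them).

Each bag holds 4 vertices, so the decomposition has width 3, which upper-bounds the treewidth. For the lower bound, the 4 vertices {0, 1, 3, 5} are pairwise adjacent, and any tree decomposition puts a clique entirely inside one bag — forcing width ≥ 3. Hence tw(G) = 3 exactly.

Treewidth 3.
Bags: B1 = {0, 4, 5, 7}  B2 = {0, 3, 5, 7}  B3 = {0, 1, 3, 5}  B4 = {0, 3, 5, 6}  B5 = {2, 4, 5, 7}
Tree: B1–B2, B2–B3, B2–B4, B1–B5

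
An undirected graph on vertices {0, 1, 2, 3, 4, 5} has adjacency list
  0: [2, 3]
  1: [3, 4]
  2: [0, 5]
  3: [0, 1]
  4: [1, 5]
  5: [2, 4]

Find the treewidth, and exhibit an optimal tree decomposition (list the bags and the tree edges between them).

The largest bag has 3 vertices, giving width 2; this decomposition certifies tw(G) ≤ 2. The edges 4–1–3–0–2–5–4 form a cycle, so G is not a tree and its treewidth is at least 2. Therefore the treewidth is 2.

Treewidth 2.
One such decomposition:
Bags: B1 = {1, 3, 4}  B2 = {0, 3, 4}  B3 = {0, 2, 4}  B4 = {2, 4, 5}
Tree: B1–B2, B2–B3, B3–B4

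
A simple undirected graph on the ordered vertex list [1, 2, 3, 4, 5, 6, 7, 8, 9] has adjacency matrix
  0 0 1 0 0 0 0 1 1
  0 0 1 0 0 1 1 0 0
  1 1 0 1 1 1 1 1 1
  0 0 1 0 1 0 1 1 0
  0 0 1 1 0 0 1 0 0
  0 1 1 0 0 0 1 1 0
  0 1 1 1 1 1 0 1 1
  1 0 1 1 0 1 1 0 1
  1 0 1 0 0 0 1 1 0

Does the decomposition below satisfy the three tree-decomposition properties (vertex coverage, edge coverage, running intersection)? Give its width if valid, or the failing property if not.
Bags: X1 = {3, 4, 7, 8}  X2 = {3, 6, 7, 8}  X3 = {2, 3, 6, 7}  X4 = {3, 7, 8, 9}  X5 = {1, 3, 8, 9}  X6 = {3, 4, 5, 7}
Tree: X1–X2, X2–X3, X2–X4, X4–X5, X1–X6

Every vertex of G appears in some bag (union = {1, 2, 3, 4, 5, 6, 7, 8, 9}); every edge is covered by a bag; and for each vertex v the set of bags containing v is connected in the bag tree. The decomposition is therefore valid. The largest bag has 4 vertices, so the width is 3.

Yes; width 3.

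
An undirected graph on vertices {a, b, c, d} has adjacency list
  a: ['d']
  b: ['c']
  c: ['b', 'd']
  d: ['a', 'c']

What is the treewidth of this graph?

A width-1 tree decomposition is:
Bags: B1 = {a, d}  B2 = {c, d}  B3 = {b, c}
Tree: B1–B2, B2–B3
Each bag holds 2 vertices, so the decomposition has width 1, which upper-bounds the treewidth. Any graph with an edge has treewidth ≥ 1, and G has the edge a–d. Combining the bounds, tw(G) = 1.

1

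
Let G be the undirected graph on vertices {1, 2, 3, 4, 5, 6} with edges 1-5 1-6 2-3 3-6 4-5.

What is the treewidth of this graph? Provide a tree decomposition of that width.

Treewidth 1.
One optimal decomposition is:
Bags: B1 = {2, 3}  B2 = {3, 6}  B3 = {1, 6}  B4 = {1, 5}  B5 = {4, 5}
Tree: B1–B2, B2–B3, B3–B4, B4–B5

Each bag holds 2 vertices, so the decomposition has width 1, which upper-bounds the treewidth. G has an edge, so its treewidth is at least 1. Therefore the treewidth is 1.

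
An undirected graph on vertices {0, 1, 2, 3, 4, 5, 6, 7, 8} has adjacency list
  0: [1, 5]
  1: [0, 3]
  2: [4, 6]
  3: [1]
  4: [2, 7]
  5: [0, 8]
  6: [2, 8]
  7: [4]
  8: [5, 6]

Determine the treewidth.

A width-1 tree decomposition is:
Bags: B1 = {4, 7}  B2 = {2, 4}  B3 = {2, 6}  B4 = {6, 8}  B5 = {5, 8}  B6 = {0, 5}  B7 = {0, 1}  B8 = {1, 3}
Tree: B1–B2, B2–B3, B3–B4, B4–B5, B5–B6, B6–B7, B7–B8
Every bag has size at most 2, so the width is 2 − 1 = 1 and tw(G) ≤ 1. Since G has at least one edge (e.g. 7–4), it is not an edgeless graph, so tw(G) ≥ 1. Combining the bounds, tw(G) = 1.

1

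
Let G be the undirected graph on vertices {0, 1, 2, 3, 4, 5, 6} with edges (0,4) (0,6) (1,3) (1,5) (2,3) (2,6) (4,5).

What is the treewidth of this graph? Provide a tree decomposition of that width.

Treewidth 2.
One optimal decomposition is:
Bags: B1 = {1, 2, 3}  B2 = {1, 2, 6}  B3 = {0, 1, 6}  B4 = {0, 1, 4}  B5 = {1, 4, 5}
Tree: B1–B2, B2–B3, B3–B4, B4–B5

The largest bag has 3 vertices, giving width 2; this decomposition certifies tw(G) ≤ 2. Since 1–3–2–6–0–4–5–1 is a cycle in G, G is not acyclic. Forests are exactly the graphs of treewidth ≤ 1, so tw(G) ≥ 2. Hence tw(G) = 2 exactly.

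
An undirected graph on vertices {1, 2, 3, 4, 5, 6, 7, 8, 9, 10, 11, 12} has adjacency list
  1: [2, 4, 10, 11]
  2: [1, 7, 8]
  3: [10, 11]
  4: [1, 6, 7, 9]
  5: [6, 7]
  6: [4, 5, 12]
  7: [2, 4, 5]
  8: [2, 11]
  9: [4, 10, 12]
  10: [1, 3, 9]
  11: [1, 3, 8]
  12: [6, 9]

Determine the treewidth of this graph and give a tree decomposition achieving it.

The largest bag has 4 vertices, giving width 3; this decomposition certifies tw(G) ≤ 3. For the lower bound: the 4 vertex sets {3,8,11}, {2}, {1}, {4,7,9,10} are disjoint, each induces a connected subgraph, and every pair is joined by at least one edge of G. Contracting each set to a single vertex therefore yields K_{4} as a minor, and since treewidth is minor-monotone, tw(G) ≥ tw(K_{4}) = 3. Therefore the treewidth is 3.

Treewidth 3.
One optimal decomposition is:
Bags: B1 = {2, 3, 8, 11}  B2 = {1, 2, 3, 11}  B3 = {1, 2, 3, 10}  B4 = {1, 2, 7, 10}  B5 = {1, 4, 7, 10}  B6 = {4, 7, 9, 10}  B7 = {4, 5, 7, 9}  B8 = {4, 5, 6, 9}  B9 = {5, 6, 9, 12}
Tree: B1–B2, B2–B3, B3–B4, B4–B5, B5–B6, B6–B7, B7–B8, B8–B9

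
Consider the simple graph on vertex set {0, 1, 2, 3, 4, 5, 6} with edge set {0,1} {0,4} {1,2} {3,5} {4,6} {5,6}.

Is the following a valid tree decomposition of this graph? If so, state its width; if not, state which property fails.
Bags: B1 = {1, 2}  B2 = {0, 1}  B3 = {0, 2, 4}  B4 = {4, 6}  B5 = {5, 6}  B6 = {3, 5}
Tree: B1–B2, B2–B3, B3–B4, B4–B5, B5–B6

No — bags containing vertex 2 are not connected in the tree.

A tree decomposition must satisfy three properties: every vertex lies in some bag; for every edge, both endpoints lie together in some bag; and for every vertex, the bags containing it form a connected subtree. Here bags containing vertex 2 are not connected in the tree, so the decomposition is invalid.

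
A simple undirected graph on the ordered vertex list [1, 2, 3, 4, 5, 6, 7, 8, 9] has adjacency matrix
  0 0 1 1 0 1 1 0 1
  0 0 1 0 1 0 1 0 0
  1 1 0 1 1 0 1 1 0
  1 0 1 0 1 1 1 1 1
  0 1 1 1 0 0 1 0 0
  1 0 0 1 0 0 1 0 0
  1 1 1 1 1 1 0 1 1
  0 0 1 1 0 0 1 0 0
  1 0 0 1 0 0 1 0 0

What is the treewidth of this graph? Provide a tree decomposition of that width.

Every bag has size at most 4, so the width is 4 − 1 = 3 and tw(G) ≤ 3. On the other hand G contains the 4-clique {2, 3, 5, 7}. A clique must lie in a single bag of any decomposition, so no decomposition can have width below 3. Combining the bounds, tw(G) = 3.

Treewidth 3.
One optimal decomposition is:
Bags: B1 = {1, 3, 4, 7}  B2 = {3, 4, 5, 7}  B3 = {3, 4, 7, 8}  B4 = {2, 3, 5, 7}  B5 = {1, 4, 7, 9}  B6 = {1, 4, 6, 7}
Tree: B1–B2, B2–B3, B2–B4, B1–B5, B5–B6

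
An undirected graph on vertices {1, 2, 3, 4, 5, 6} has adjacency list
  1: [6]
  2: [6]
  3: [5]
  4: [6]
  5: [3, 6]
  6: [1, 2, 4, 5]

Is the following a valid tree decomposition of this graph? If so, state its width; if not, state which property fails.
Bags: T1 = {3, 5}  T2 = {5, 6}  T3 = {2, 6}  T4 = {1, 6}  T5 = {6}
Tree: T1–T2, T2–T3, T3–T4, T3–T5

A tree decomposition must satisfy three properties: every vertex lies in some bag; for every edge, both endpoints lie together in some bag; and for every vertex, the bags containing it form a connected subtree. Here vertex 4 appears in no bag, so the decomposition is invalid.

No — vertex 4 appears in no bag.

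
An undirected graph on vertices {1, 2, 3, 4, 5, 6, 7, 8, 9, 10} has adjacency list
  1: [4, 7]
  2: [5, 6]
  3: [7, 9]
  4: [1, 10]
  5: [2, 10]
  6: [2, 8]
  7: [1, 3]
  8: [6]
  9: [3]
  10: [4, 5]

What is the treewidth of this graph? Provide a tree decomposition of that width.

Treewidth 1.
One such decomposition:
Bags: B1 = {3, 9}  B2 = {3, 7}  B3 = {1, 7}  B4 = {1, 4}  B5 = {4, 10}  B6 = {5, 10}  B7 = {2, 5}  B8 = {2, 6}  B9 = {6, 8}
Tree: B1–B2, B2–B3, B3–B4, B4–B5, B5–B6, B6–B7, B7–B8, B8–B9

Each bag holds 2 vertices, so the decomposition has width 1, which upper-bounds the treewidth. Since G has at least one edge (e.g. 9–3), it is not an edgeless graph, so tw(G) ≥ 1. Hence tw(G) = 1 exactly.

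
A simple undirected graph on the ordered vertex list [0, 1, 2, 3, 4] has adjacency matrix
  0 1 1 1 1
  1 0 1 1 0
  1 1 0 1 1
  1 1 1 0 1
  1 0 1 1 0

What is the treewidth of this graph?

A width-3 tree decomposition is:
Bags: B1 = {0, 2, 3, 4}  B2 = {0, 1, 2, 3}
Tree: B1–B2
Every bag has size at most 4, so the width is 4 − 1 = 3 and tw(G) ≤ 3. For the lower bound, the 4 vertices {0, 1, 2, 3} are pairwise adjacent, and any tree decomposition puts a clique entirely inside one bag — forcing width ≥ 3. Hence tw(G) = 3 exactly.

3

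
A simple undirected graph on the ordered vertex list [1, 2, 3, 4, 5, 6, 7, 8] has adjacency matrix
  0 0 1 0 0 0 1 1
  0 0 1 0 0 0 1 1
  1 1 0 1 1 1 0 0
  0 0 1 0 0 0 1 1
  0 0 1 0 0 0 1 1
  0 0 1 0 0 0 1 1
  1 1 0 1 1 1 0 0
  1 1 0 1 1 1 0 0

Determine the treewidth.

3

A width-3 tree decomposition is:
Bags: B1 = {3, 6, 7, 8}  B2 = {3, 5, 7, 8}  B3 = {2, 3, 7, 8}  B4 = {3, 4, 7, 8}  B5 = {1, 3, 7, 8}
Tree: B1–B2, B2–B3, B3–B4, B4–B5
Each bag holds 4 vertices, so the decomposition has width 3, which upper-bounds the treewidth. For the lower bound: the 4 vertex sets {3,6}, {5,7}, {8}, {2} are disjoint, each induces a connected subgraph, and every pair is joined by at least one edge of G. Contracting each set to a single vertex therefore yields K_{4} as a minor, and since treewidth is minor-monotone, tw(G) ≥ tw(K_{4}) = 3. Combining the bounds, tw(G) = 3.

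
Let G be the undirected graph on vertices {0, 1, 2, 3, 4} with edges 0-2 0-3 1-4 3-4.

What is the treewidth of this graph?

1

A width-1 tree decomposition is:
Bags: B1 = {0, 2}  B2 = {0, 3}  B3 = {3, 4}  B4 = {1, 4}
Tree: B1–B2, B2–B3, B3–B4
Every bag has size at most 2, so the width is 2 − 1 = 1 and tw(G) ≤ 1. Since G has at least one edge (e.g. 2–0), it is not an edgeless graph, so tw(G) ≥ 1. Therefore the treewidth is 1.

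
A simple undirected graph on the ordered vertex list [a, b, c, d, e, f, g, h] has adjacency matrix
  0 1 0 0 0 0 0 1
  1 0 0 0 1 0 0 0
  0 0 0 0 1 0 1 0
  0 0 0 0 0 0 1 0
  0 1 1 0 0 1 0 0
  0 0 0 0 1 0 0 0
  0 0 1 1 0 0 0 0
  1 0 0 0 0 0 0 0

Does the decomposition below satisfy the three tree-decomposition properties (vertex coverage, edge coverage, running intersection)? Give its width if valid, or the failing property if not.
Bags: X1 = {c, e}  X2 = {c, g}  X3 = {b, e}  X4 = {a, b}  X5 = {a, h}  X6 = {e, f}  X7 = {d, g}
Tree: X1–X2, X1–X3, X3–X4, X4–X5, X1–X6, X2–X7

Yes; width 1.

Checking the three conditions: (i) the bags cover all of {a, b, c, d, e, f, g, h}; (ii) for each edge, some bag contains both endpoints; (iii) the bags containing any fixed vertex form a subtree. All hold, so the decomposition is valid with width 2 − 1 = 1.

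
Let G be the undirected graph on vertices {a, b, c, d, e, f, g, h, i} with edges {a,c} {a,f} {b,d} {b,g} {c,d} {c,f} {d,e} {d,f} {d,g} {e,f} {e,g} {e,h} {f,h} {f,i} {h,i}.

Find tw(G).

A width-2 tree decomposition is:
Bags: B1 = {d, e, g}  B2 = {d, e, f}  B3 = {c, d, f}  B4 = {e, f, h}  B5 = {b, d, g}  B6 = {a, c, f}  B7 = {f, h, i}
Tree: B1–B2, B2–B3, B2–B4, B1–B5, B3–B6, B4–B7
The largest bag has 3 vertices, giving width 2; this decomposition certifies tw(G) ≤ 2. For the lower bound, the 3 vertices {d, e, g} are pairwise adjacent, and any tree decomposition puts a clique entirely inside one bag — forcing width ≥ 2. Combining the bounds, tw(G) = 2.

2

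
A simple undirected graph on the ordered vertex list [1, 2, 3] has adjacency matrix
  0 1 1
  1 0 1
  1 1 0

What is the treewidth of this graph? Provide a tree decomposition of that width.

Treewidth 2.
Bags: B1 = {1, 2, 3}
Tree: (single bag)

A single bag containing all 3 vertices is trivially a valid decomposition of width 2. For the lower bound, the 3 vertices {1, 2, 3} are pairwise adjacent, and any tree decomposition puts a clique entirely inside one bag — forcing width ≥ 2. Hence tw(G) = 2 exactly.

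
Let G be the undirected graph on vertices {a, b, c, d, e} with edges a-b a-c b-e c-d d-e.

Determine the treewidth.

2

A width-2 tree decomposition is:
Bags: B1 = {a, b, c}  B2 = {b, c, d}  B3 = {b, d, e}
Tree: B1–B2, B2–B3
The largest bag has 3 vertices, giving width 2; this decomposition certifies tw(G) ≤ 2. The edges b–a–c–d–e–b form a cycle, so G is not a tree and its treewidth is at least 2. Hence tw(G) = 2 exactly.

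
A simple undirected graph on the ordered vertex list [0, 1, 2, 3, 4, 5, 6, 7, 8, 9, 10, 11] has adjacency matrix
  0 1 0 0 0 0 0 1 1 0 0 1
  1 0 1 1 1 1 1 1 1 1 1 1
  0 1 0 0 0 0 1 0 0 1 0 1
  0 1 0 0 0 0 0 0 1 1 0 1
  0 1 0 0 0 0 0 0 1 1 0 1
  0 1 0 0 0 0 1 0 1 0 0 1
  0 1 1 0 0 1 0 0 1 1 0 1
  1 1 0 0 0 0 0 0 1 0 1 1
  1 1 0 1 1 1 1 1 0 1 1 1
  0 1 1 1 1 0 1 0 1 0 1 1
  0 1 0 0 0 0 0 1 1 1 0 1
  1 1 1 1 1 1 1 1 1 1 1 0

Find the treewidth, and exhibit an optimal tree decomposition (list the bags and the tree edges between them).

Treewidth 4.
Bags: B1 = {1, 6, 8, 9, 11}  B2 = {1, 4, 8, 9, 11}  B3 = {1, 5, 6, 8, 11}  B4 = {1, 8, 9, 10, 11}  B5 = {1, 7, 8, 10, 11}  B6 = {0, 1, 7, 8, 11}  B7 = {1, 2, 6, 9, 11}  B8 = {1, 3, 8, 9, 11}
Tree: B1–B2, B1–B3, B1–B4, B4–B5, B5–B6, B1–B7, B1–B8

Each bag holds 5 vertices, so the decomposition has width 4, which upper-bounds the treewidth. Conversely, {0, 1, 7, 8, 11} is a clique of size 5, and the vertices of any clique must share a bag in every tree decomposition; so some bag has ≥ 5 vertices and tw(G) ≥ 4. Therefore the treewidth is 4.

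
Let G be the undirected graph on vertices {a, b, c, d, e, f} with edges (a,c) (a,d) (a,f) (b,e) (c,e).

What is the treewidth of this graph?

1

A width-1 tree decomposition is:
Bags: B1 = {c, e}  B2 = {a, c}  B3 = {a, d}  B4 = {a, f}  B5 = {b, e}
Tree: B1–B2, B2–B3, B2–B4, B1–B5
Every bag has size at most 2, so the width is 2 − 1 = 1 and tw(G) ≤ 1. Any graph with an edge has treewidth ≥ 1, and G has the edge c–e. Combining the bounds, tw(G) = 1.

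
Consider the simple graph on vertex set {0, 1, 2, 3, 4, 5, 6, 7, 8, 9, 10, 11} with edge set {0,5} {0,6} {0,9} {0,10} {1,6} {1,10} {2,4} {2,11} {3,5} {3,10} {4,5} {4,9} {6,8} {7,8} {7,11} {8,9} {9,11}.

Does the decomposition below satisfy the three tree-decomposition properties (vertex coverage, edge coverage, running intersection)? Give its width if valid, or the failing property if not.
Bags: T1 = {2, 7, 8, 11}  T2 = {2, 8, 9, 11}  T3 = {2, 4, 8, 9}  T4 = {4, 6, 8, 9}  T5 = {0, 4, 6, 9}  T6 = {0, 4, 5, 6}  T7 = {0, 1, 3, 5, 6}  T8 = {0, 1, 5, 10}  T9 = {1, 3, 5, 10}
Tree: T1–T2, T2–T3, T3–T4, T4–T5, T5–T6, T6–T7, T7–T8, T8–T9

No — bags containing vertex 3 are not connected in the tree.

A tree decomposition must satisfy three properties: every vertex lies in some bag; for every edge, both endpoints lie together in some bag; and for every vertex, the bags containing it form a connected subtree. Here bags containing vertex 3 are not connected in the tree, so the decomposition is invalid.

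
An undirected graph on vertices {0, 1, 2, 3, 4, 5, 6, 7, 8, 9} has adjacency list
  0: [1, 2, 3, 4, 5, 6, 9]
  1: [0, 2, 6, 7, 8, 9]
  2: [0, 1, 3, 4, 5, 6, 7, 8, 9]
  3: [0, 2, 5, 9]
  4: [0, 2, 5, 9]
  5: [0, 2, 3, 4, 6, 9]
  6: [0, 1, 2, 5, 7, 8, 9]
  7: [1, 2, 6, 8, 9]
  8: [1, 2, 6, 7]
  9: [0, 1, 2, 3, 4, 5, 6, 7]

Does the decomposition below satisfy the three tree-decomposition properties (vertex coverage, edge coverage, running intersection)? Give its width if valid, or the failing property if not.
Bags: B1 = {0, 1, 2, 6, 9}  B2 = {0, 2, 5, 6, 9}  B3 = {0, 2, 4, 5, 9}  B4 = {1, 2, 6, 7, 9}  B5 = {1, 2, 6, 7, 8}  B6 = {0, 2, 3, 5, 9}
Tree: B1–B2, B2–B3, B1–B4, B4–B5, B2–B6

Checking the three conditions: (i) the bags cover all of {0, 1, 2, 3, 4, 5, 6, 7, 8, 9}; (ii) for each edge, some bag contains both endpoints; (iii) the bags containing any fixed vertex form a subtree. All hold, so the decomposition is valid with width 5 − 1 = 4.

Yes; width 4.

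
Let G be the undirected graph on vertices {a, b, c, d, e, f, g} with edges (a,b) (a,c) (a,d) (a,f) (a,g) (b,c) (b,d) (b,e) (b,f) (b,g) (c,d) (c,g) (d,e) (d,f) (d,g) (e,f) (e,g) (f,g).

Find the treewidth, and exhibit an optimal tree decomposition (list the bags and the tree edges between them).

The largest bag has 5 vertices, giving width 4; this decomposition certifies tw(G) ≤ 4. On the other hand G contains the 5-clique {b, d, e, f, g}. A clique must lie in a single bag of any decomposition, so no decomposition can have width below 4. Hence tw(G) = 4 exactly.

Treewidth 4.
One such decomposition:
Bags: B1 = {b, d, e, f, g}  B2 = {a, b, d, f, g}  B3 = {a, b, c, d, g}
Tree: B1–B2, B2–B3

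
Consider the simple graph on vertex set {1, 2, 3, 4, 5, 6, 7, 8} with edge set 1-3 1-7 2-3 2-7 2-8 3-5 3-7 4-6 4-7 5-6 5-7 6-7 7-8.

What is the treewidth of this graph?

A width-2 tree decomposition is:
Bags: B1 = {1, 3, 7}  B2 = {3, 5, 7}  B3 = {5, 6, 7}  B4 = {2, 3, 7}  B5 = {2, 7, 8}  B6 = {4, 6, 7}
Tree: B1–B2, B2–B3, B2–B4, B4–B5, B3–B6
The largest bag has 3 vertices, giving width 2; this decomposition certifies tw(G) ≤ 2. For the lower bound, the 3 vertices {2, 7, 8} are pairwise adjacent, and any tree decomposition puts a clique entirely inside one bag — forcing width ≥ 2. Hence tw(G) = 2 exactly.

2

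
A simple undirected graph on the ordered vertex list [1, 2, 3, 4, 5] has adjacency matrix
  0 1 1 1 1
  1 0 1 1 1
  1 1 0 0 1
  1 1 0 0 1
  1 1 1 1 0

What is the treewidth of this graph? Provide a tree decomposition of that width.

Treewidth 3.
One such decomposition:
Bags: B1 = {1, 2, 3, 5}  B2 = {1, 2, 4, 5}
Tree: B1–B2

Every bag has size at most 4, so the width is 4 − 1 = 3 and tw(G) ≤ 3. Conversely, {1, 2, 3, 5} is a clique of size 4, and the vertices of any clique must share a bag in every tree decomposition; so some bag has ≥ 4 vertices and tw(G) ≥ 3. The upper and lower bounds meet at 3, so that is the treewidth.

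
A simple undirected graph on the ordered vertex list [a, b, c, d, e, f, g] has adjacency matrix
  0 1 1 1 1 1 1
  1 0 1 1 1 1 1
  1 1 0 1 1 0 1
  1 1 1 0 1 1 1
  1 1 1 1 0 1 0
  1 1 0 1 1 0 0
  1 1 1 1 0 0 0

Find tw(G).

A width-4 tree decomposition is:
Bags: B1 = {a, b, c, d, g}  B2 = {a, b, c, d, e}  B3 = {a, b, d, e, f}
Tree: B1–B2, B2–B3
The largest bag has 5 vertices, giving width 4; this decomposition certifies tw(G) ≤ 4. For the lower bound, the 5 vertices {a, b, c, d, g} are pairwise adjacent, and any tree decomposition puts a clique entirely inside one bag — forcing width ≥ 4. Therefore the treewidth is 4.

4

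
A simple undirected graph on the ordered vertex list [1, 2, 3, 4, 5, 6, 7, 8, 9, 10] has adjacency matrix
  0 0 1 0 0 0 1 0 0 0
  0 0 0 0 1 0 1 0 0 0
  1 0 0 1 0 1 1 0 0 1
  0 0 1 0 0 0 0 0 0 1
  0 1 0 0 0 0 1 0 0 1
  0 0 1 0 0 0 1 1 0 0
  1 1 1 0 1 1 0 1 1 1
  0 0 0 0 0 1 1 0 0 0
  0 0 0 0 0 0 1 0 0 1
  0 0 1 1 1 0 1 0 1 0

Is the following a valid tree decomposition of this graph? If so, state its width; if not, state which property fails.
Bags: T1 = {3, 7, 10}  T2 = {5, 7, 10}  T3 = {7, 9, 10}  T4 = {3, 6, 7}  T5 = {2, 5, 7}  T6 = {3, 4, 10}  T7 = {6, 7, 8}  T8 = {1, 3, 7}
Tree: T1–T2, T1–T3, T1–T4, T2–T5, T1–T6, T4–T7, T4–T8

Yes; width 2.

Vertex coverage: the bags together contain {1, 2, 3, 4, 5, 6, 7, 8, 9, 10}, the full vertex set. Edge coverage: each edge of G has both endpoints in at least one bag. Running intersection: for every vertex, the bags containing it form a connected subtree. All three properties hold, so this is a valid tree decomposition of width max|bag| − 1 = 2, and hence tw(G) ≤ 2.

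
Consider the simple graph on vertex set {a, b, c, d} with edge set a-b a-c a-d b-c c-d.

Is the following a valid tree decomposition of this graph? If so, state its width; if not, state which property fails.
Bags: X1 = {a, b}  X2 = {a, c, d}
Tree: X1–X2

A tree decomposition must satisfy three properties: every vertex lies in some bag; for every edge, both endpoints lie together in some bag; and for every vertex, the bags containing it form a connected subtree. Here edge (c,b) lies in no bag, so the decomposition is invalid.

No — edge (c,b) lies in no bag.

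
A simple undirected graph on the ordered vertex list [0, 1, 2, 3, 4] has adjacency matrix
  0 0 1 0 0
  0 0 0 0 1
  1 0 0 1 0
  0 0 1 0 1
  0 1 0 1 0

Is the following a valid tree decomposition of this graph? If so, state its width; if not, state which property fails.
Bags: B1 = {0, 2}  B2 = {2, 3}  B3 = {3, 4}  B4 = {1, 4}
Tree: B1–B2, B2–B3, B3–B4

Yes; width 1.

Checking the three conditions: (i) the bags cover all of {0, 1, 2, 3, 4}; (ii) for each edge, some bag contains both endpoints; (iii) the bags containing any fixed vertex form a subtree. All hold, so the decomposition is valid with width 2 − 1 = 1.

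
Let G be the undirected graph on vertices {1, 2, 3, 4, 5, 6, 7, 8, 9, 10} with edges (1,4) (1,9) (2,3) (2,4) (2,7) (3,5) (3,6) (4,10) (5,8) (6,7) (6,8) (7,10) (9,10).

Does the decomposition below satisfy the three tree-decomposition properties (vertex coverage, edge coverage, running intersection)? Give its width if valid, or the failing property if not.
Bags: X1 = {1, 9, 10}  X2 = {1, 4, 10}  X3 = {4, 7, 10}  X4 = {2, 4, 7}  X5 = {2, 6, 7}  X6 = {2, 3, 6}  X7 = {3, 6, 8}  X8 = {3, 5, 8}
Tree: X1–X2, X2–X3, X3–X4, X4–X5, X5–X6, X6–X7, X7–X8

Vertex coverage: the bags together contain {1, 2, 3, 4, 5, 6, 7, 8, 9, 10}, the full vertex set. Edge coverage: each edge of G has both endpoints in at least one bag. Running intersection: for every vertex, the bags containing it form a connected subtree. All three properties hold, so this is a valid tree decomposition of width max|bag| − 1 = 2, and hence tw(G) ≤ 2.

Yes; width 2.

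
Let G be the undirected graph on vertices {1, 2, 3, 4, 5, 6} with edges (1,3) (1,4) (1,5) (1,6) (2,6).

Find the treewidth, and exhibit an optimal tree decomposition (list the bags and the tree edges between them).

Treewidth 1.
One such decomposition:
Bags: B1 = {1, 4}  B2 = {1, 6}  B3 = {1, 3}  B4 = {1, 5}  B5 = {2, 6}
Tree: B1–B2, B2–B3, B2–B4, B2–B5

Each bag holds 2 vertices, so the decomposition has width 1, which upper-bounds the treewidth. Since G has at least one edge (e.g. 4–1), it is not an edgeless graph, so tw(G) ≥ 1. Therefore the treewidth is 1.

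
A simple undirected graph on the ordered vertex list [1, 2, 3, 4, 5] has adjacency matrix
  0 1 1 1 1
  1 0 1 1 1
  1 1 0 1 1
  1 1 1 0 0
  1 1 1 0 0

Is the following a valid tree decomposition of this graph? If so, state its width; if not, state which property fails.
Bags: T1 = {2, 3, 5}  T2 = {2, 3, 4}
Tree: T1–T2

No — vertex 1 appears in no bag.

A tree decomposition must satisfy three properties: every vertex lies in some bag; for every edge, both endpoints lie together in some bag; and for every vertex, the bags containing it form a connected subtree. Here vertex 1 appears in no bag, so the decomposition is invalid.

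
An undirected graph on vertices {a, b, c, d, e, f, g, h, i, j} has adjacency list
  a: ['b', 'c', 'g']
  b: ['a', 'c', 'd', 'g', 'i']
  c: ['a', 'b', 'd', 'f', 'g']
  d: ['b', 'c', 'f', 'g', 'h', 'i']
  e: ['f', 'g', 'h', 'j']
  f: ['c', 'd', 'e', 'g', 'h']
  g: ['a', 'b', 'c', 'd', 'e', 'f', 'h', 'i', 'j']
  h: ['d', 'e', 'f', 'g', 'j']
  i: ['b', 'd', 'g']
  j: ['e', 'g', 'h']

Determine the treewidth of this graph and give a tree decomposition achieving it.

Treewidth 3.
Bags: B1 = {c, d, f, g}  B2 = {b, c, d, g}  B3 = {d, f, g, h}  B4 = {a, b, c, g}  B5 = {e, f, g, h}  B6 = {b, d, g, i}  B7 = {e, g, h, j}
Tree: B1–B2, B1–B3, B2–B4, B3–B5, B2–B6, B5–B7

Each bag holds 4 vertices, so the decomposition has width 3, which upper-bounds the treewidth. For the lower bound, the 4 vertices {d, f, g, h} are pairwise adjacent, and any tree decomposition puts a clique entirely inside one bag — forcing width ≥ 3. Combining the bounds, tw(G) = 3.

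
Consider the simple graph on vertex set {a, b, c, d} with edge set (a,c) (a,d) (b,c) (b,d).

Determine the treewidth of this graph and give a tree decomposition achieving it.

Treewidth 2.
One optimal decomposition is:
Bags: B1 = {a, b, d}  B2 = {a, b, c}
Tree: B1–B2

Each bag holds 3 vertices, so the decomposition has width 2, which upper-bounds the treewidth. For the lower bound, G contains the cycle b–d–a–c–b, so G is not a forest; only forests have treewidth ≤ 1, hence tw(G) ≥ 2. Combining the bounds, tw(G) = 2.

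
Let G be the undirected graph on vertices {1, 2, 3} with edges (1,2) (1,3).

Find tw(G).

1

A width-1 tree decomposition is:
Bags: B1 = {1, 3}  B2 = {1, 2}
Tree: B1–B2
Each bag holds 2 vertices, so the decomposition has width 1, which upper-bounds the treewidth. Any graph with an edge has treewidth ≥ 1, and G has the edge 3–1. Hence tw(G) = 1 exactly.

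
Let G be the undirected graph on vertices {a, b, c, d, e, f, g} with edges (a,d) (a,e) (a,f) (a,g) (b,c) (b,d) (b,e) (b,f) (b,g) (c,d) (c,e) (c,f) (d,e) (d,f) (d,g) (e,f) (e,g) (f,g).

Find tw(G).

A width-4 tree decomposition is:
Bags: B1 = {b, c, d, e, f}  B2 = {b, d, e, f, g}  B3 = {a, d, e, f, g}
Tree: B1–B2, B2–B3
Each bag holds 5 vertices, so the decomposition has width 4, which upper-bounds the treewidth. Conversely, {a, d, e, f, g} is a clique of size 5, and the vertices of any clique must share a bag in every tree decomposition; so some bag has ≥ 5 vertices and tw(G) ≥ 4. Therefore the treewidth is 4.

4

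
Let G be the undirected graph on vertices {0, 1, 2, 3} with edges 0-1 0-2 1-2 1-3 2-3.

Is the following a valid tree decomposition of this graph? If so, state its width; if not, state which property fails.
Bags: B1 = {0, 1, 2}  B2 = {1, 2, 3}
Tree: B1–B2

Vertex coverage: the bags together contain {0, 1, 2, 3}, the full vertex set. Edge coverage: each edge of G has both endpoints in at least one bag. Running intersection: for every vertex, the bags containing it form a connected subtree. All three properties hold, so this is a valid tree decomposition of width max|bag| − 1 = 2, and hence tw(G) ≤ 2.

Yes; width 2.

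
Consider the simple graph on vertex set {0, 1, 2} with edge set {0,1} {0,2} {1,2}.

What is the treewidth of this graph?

A width-2 tree decomposition is:
Bags: B1 = {0, 1, 2}
Tree: (single bag)
With just one bag of size 3, the width is 3 − 1 = 2, so tw(G) ≤ 2. On the other hand G contains the 3-clique {0, 1, 2}. A clique must lie in a single bag of any decomposition, so no decomposition can have width below 2. Therefore the treewidth is 2.

2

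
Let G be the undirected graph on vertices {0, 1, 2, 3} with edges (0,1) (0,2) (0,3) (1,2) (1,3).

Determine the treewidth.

A width-2 tree decomposition is:
Bags: B1 = {0, 1, 3}  B2 = {0, 1, 2}
Tree: B1–B2
Each bag holds 3 vertices, so the decomposition has width 2, which upper-bounds the treewidth. On the other hand G contains the 3-clique {0, 1, 2}. A clique must lie in a single bag of any decomposition, so no decomposition can have width below 2. Combining the bounds, tw(G) = 2.

2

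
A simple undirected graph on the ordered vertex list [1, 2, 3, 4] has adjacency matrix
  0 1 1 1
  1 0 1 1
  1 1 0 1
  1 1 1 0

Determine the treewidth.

3

A width-3 tree decomposition is:
Bags: B1 = {1, 2, 3, 4}
Tree: (single bag)
With just one bag of size 4, the width is 4 − 1 = 3, so tw(G) ≤ 3. On the other hand G contains the 4-clique {1, 2, 3, 4}. A clique must lie in a single bag of any decomposition, so no decomposition can have width below 3. Combining the bounds, tw(G) = 3.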